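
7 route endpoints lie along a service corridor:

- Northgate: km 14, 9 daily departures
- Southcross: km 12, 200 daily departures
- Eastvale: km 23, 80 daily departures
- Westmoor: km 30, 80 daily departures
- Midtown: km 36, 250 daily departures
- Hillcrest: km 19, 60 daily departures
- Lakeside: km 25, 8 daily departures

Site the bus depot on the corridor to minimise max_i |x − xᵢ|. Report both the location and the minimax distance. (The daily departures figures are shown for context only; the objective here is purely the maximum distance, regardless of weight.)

location 24, max distance 12

The 1-center on a line is the midpoint of the two extreme points: leftmost at 12, rightmost at 36.
Optimal location = (12 + 36)/2 = 24; maximum distance = (36 − 12)/2 = 12.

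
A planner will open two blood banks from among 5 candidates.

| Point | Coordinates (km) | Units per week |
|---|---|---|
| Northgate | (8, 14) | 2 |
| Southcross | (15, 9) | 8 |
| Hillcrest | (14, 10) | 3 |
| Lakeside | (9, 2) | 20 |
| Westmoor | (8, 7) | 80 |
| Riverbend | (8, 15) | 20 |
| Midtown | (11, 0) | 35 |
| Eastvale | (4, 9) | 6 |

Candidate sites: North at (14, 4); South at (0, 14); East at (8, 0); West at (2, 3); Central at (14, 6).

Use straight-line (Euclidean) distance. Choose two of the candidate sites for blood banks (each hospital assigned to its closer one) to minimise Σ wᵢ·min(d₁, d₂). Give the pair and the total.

{East, Central}, total 969.1

Evaluate every pair (each demand assigned to the nearer of the two):
  {East, Central}: total = 969.1
  {South, East}: total = 1051.6
  {North, East}: total = 1078.2
  {North, South}: total = 1093.8
  {South, Central}: total = 1102.4
  {North, Central}: total = 1105.6
  {West, Central}: total = 1161.0
  {East, West}: total = 1167.3
  {North, West}: total = 1190.0
  {South, West}: total = 1421.8
Best pair: {East, Central} with total 969.1.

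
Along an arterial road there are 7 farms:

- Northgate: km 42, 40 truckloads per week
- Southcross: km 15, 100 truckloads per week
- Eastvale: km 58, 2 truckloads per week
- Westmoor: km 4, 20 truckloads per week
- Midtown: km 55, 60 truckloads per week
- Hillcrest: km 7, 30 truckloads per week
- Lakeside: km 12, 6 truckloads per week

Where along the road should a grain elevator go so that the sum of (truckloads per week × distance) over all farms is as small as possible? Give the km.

x = 15

For a sum of weighted absolute distances on a line, the optimum is the weighted median (not the mean). Total weight W = 258; half-weight = 129.
Sort by position and accumulate weight:
  km 4 (Westmoor, w=20) → cum 20
  km 7 (Hillcrest, w=30) → cum 50
  km 12 (Lakeside, w=6) → cum 56
  km 15 (Southcross, w=100) → cum 156  ≥ 129 → median here
  km 42 (Northgate, w=40) → cum 196
  km 55 (Midtown, w=60) → cum 256
  km 58 (Eastvale, w=2) → cum 258
Optimal location: km 15.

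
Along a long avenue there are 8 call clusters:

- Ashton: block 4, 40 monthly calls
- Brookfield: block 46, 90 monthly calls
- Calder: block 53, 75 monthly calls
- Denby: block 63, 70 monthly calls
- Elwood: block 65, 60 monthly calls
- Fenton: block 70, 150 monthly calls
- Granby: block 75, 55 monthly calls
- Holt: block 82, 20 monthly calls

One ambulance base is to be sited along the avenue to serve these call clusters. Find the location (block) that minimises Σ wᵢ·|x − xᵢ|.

x = 65

For a sum of weighted absolute distances on a line, the optimum is the weighted median (not the mean). Total weight W = 560; half-weight = 280.
Sort by position and accumulate weight:
  block 4 (Ashton, w=40) → cum 40
  block 46 (Brookfield, w=90) → cum 130
  block 53 (Calder, w=75) → cum 205
  block 63 (Denby, w=70) → cum 275
  block 65 (Elwood, w=60) → cum 335  ≥ 280 → median here
  block 70 (Fenton, w=150) → cum 485
  block 75 (Granby, w=55) → cum 540
  block 82 (Holt, w=20) → cum 560
Optimal location: block 65.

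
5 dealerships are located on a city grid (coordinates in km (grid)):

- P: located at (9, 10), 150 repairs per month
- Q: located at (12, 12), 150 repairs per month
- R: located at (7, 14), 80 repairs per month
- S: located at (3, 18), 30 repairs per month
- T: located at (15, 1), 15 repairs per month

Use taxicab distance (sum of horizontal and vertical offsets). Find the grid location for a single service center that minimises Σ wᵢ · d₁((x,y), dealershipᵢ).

Manhattan distance separates: Σwᵢ(|x−xᵢ|+|y−yᵢ|) = Σwᵢ|x−xᵢ| + Σwᵢ|y−yᵢ|, so x and y are optimised independently as 1-D weighted medians.
Total weight W = 425; half = 212.5.
x-coordinate, sorted with cumulative weight:
  x=3 (S, w=30) cum 30
  x=7 (R, w=80) cum 110
  x=9 (P, w=150) cum 260  ← median
  x=12 (Q, w=150) cum 410
  x=15 (T, w=15) cum 425
⇒ x* = 9
y-coordinate, sorted with cumulative weight:
  y=1 (T, w=15) cum 15
  y=10 (P, w=150) cum 165
  y=12 (Q, w=150) cum 315  ← median
  y=14 (R, w=80) cum 395
  y=18 (S, w=30) cum 425
⇒ y* = 12

(9, 12)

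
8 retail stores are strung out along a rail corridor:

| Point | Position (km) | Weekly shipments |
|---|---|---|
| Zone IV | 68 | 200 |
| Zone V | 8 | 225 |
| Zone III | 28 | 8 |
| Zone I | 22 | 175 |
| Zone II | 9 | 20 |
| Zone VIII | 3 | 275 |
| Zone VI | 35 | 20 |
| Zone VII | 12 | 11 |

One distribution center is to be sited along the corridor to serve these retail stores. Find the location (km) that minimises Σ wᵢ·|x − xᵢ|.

For a sum of weighted absolute distances on a line, the optimum is the weighted median (not the mean). Total weight W = 934; half-weight = 467.
Sort by position and accumulate weight:
  km 3 (Zone VIII, w=275) → cum 275
  km 8 (Zone V, w=225) → cum 500  ≥ 467 → median here
  km 9 (Zone II, w=20) → cum 520
  km 12 (Zone VII, w=11) → cum 531
  km 22 (Zone I, w=175) → cum 706
  km 28 (Zone III, w=8) → cum 714
  km 35 (Zone VI, w=20) → cum 734
  km 68 (Zone IV, w=200) → cum 934
Optimal location: km 8.

x = 8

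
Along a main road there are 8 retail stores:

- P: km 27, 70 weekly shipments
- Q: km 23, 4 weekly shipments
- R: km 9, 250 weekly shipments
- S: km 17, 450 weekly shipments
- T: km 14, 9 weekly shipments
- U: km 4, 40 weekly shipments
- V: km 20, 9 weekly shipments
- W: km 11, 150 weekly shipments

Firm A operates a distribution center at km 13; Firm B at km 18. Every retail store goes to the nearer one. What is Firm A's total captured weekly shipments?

The indifferent point is the midpoint (13+18)/2 = 15.5; retail stores left of it (closer to Firm A at 13) go to Firm A, those right go to Firm B.
  U at 4 (w=40) → Firm A
  R at 9 (w=250) → Firm A
  W at 11 (w=150) → Firm A
  T at 14 (w=9) → Firm A
  S at 17 (w=450) → Firm B
  V at 20 (w=9) → Firm B
  Q at 23 (w=4) → Firm B
  P at 27 (w=70) → Firm B
Firm A captures 449; Firm B captures 533.

449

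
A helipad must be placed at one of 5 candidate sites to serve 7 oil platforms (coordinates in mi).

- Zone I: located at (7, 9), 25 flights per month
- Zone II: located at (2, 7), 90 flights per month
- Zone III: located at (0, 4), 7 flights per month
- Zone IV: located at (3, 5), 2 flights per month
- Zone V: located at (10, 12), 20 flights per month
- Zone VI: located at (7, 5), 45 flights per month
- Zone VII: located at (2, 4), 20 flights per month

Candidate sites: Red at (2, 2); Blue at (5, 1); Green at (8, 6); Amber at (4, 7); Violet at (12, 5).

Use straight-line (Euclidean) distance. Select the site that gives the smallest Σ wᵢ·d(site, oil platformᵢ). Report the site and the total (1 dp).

Amber, total 700.2 mi

Total weighted distance at each candidate:
  Red (2, 2): total = 1249.7
  Blue (5, 1): total = 1387.4
  Green (8, 6): total = 1011.0
  Amber (4, 7): total = 700.2
  Violet (12, 5): total = 1751.8
Minimum is at Amber with total 700.2 mi.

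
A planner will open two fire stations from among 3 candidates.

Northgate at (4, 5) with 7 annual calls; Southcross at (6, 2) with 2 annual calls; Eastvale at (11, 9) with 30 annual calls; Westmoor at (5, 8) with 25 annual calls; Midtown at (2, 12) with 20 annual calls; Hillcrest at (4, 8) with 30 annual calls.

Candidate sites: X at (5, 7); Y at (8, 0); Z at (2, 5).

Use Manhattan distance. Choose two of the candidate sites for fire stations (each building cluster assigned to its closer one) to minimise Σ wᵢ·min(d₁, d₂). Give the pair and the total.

Evaluate every pair (each demand assigned to the nearer of the two):
  {X, Z}: total = 491
  {X, Y}: total = 514
  {Y, Z}: total = 822
Best pair: {X, Z} with total 491.

{X, Z}, total 491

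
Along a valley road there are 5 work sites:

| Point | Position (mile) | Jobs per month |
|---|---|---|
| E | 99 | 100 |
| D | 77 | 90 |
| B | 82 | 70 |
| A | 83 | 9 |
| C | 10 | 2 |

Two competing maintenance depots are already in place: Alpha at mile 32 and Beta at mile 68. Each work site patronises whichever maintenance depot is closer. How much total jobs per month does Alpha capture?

The indifferent point is the midpoint (32+68)/2 = 50; work sites left of it (closer to Alpha at 32) go to Alpha, those right go to Beta.
  C at 10 (w=2) → Alpha
  D at 77 (w=90) → Beta
  B at 82 (w=70) → Beta
  A at 83 (w=9) → Beta
  E at 99 (w=100) → Beta
Alpha captures 2; Beta captures 269.

2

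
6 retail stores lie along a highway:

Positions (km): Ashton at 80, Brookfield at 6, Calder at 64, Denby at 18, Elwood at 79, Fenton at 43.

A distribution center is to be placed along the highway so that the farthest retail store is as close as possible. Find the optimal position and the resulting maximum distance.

location 43, max distance 37

The 1-center on a line is the midpoint of the two extreme points: leftmost at 6, rightmost at 80.
Optimal location = (6 + 80)/2 = 43; maximum distance = (80 − 6)/2 = 37.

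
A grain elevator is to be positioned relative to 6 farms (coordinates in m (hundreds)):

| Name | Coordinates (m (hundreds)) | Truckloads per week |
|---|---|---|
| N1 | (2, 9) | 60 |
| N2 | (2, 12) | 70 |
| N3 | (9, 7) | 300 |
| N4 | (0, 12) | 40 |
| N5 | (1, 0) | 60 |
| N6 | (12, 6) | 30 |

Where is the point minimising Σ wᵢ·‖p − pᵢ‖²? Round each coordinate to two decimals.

The minimiser of Σwᵢ‖p−pᵢ‖² is the weighted centroid p* = (Σwᵢpᵢ)/(Σwᵢ).
Σwᵢ = 560.
Σwᵢxᵢ = 60·2 + 70·2 + 300·9 + 40·0 + 60·1 + 30·12 = 3380.
Σwᵢyᵢ = 60·9 + 70·12 + 300·7 + 40·12 + 60·0 + 30·6 = 4140.
x* = 3380/560 = 6.04, y* = 4140/560 = 7.39.

(6.04, 7.39)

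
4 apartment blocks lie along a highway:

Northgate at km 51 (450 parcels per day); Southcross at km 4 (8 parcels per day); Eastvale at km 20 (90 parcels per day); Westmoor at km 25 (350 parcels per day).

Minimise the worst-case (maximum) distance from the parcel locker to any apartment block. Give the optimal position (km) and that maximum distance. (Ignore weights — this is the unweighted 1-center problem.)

location 27.5, max distance 23.5

The 1-center on a line is the midpoint of the two extreme points: leftmost at 4, rightmost at 51.
Optimal location = (4 + 51)/2 = 27.5; maximum distance = (51 − 4)/2 = 23.5.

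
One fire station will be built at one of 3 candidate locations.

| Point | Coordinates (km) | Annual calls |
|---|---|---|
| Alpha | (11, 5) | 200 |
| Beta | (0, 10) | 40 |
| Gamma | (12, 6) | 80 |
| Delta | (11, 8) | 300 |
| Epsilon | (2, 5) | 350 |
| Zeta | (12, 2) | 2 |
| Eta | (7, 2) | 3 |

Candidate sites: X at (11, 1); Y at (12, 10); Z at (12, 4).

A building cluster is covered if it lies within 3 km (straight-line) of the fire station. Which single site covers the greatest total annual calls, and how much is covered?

Coverage radius r = 3 km; a point is covered iff (Δx)²+(Δy)² ≤ 3² = 9.
  X (11, 1): covers {Zeta} → 2
  Y (12, 10): covers {Delta} → 300
  Z (12, 4): covers {Alpha, Gamma, Zeta} → 282
Maximum coverage at Y: 300 annual calls.

Y, covering 300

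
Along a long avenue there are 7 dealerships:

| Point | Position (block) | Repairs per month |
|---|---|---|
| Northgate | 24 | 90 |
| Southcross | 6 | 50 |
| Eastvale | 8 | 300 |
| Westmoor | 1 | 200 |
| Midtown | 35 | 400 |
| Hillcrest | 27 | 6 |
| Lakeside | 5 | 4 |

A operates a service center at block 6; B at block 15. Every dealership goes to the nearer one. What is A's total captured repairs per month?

The indifferent point is the midpoint (6+15)/2 = 10.5; dealerships left of it (closer to A at 6) go to A, those right go to B.
  Westmoor at 1 (w=200) → A
  Lakeside at 5 (w=4) → A
  Southcross at 6 (w=50) → A
  Eastvale at 8 (w=300) → A
  Northgate at 24 (w=90) → B
  Hillcrest at 27 (w=6) → B
  Midtown at 35 (w=400) → B
A captures 554; B captures 496.

554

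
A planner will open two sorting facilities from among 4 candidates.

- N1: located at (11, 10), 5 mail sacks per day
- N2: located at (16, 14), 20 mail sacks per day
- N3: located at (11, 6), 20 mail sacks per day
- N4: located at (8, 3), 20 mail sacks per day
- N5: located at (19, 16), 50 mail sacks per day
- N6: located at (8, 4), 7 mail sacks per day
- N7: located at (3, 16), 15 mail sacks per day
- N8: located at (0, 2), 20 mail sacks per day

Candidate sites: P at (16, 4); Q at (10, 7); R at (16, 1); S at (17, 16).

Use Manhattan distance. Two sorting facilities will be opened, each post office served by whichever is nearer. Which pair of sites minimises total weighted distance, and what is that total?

Evaluate every pair (each demand assigned to the nearer of the two):
  {Q, S}: total = 885
  {P, S}: total = 1161
  {R, S}: total = 1247
  {P, Q}: total = 1705
  {Q, R}: total = 1915
  {P, R}: total = 2096
Best pair: {Q, S} with total 885.

{Q, S}, total 885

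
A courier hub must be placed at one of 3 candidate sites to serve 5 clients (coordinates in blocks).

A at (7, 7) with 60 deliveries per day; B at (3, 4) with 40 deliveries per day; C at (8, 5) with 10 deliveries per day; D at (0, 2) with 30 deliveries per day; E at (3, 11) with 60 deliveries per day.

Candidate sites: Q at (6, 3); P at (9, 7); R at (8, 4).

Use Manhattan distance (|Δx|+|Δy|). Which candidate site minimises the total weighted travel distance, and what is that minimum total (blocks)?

Q, total 1370 blocks

Total weighted distance at each candidate:
  Q (6, 3): total = 1370
  P (9, 7): total = 1530
  R (8, 4): total = 1470
Minimum is at Q with total 1370 blocks.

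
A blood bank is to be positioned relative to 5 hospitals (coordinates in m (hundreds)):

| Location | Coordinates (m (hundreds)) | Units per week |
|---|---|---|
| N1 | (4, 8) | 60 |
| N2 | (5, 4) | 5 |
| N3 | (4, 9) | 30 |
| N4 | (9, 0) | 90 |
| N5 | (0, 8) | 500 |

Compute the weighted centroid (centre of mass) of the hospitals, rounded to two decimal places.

The minimiser of Σwᵢ‖p−pᵢ‖² is the weighted centroid p* = (Σwᵢpᵢ)/(Σwᵢ).
Σwᵢ = 685.
Σwᵢxᵢ = 60·4 + 5·5 + 30·4 + 90·9 + 500·0 = 1195.
Σwᵢyᵢ = 60·8 + 5·4 + 30·9 + 90·0 + 500·8 = 4770.
x* = 1195/685 = 1.74, y* = 4770/685 = 6.96.

(1.74, 6.96)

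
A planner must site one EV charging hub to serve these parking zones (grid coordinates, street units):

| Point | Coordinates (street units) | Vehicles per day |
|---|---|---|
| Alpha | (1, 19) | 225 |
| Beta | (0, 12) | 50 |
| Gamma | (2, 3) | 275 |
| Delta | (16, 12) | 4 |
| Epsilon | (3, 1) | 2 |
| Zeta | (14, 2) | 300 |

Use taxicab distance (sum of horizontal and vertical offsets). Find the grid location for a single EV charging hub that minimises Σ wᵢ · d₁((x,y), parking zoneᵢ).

Manhattan distance separates: Σwᵢ(|x−xᵢ|+|y−yᵢ|) = Σwᵢ|x−xᵢ| + Σwᵢ|y−yᵢ|, so x and y are optimised independently as 1-D weighted medians.
Total weight W = 856; half = 428.
x-coordinate, sorted with cumulative weight:
  x=0 (Beta, w=50) cum 50
  x=1 (Alpha, w=225) cum 275
  x=2 (Gamma, w=275) cum 550  ← median
  x=3 (Epsilon, w=2) cum 552
  x=14 (Zeta, w=300) cum 852
  x=16 (Delta, w=4) cum 856
⇒ x* = 2
y-coordinate, sorted with cumulative weight:
  y=1 (Epsilon, w=2) cum 2
  y=2 (Zeta, w=300) cum 302
  y=3 (Gamma, w=275) cum 577  ← median
  y=12 (Beta, w=50) cum 627
  y=12 (Delta, w=4) cum 631
  y=19 (Alpha, w=225) cum 856
⇒ y* = 3

(2, 3)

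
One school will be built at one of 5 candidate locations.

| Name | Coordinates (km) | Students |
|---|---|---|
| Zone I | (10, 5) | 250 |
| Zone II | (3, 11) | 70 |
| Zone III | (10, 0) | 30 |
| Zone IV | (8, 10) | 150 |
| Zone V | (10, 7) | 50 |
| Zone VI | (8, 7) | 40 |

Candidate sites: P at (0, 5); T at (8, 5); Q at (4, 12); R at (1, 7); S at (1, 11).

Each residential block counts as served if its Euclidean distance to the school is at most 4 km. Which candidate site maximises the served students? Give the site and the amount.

T, covering 340

Coverage radius r = 4 km; a point is covered iff (Δx)²+(Δy)² ≤ 4² = 16.
  P (0, 5): covers {none} → 0
  T (8, 5): covers {Zone I, Zone V, Zone VI} → 340
  Q (4, 12): covers {Zone II} → 70
  R (1, 7): covers {none} → 0
  S (1, 11): covers {Zone II} → 70
Maximum coverage at T: 340 students.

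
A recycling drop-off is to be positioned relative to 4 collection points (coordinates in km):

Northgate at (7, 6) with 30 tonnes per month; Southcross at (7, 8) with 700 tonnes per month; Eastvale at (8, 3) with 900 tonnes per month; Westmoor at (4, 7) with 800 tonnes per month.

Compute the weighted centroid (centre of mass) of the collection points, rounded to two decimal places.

(6.38, 5.79)

The minimiser of Σwᵢ‖p−pᵢ‖² is the weighted centroid p* = (Σwᵢpᵢ)/(Σwᵢ).
Σwᵢ = 2430.
Σwᵢxᵢ = 30·7 + 700·7 + 900·8 + 800·4 = 15510.
Σwᵢyᵢ = 30·6 + 700·8 + 900·3 + 800·7 = 14080.
x* = 15510/2430 = 6.38, y* = 14080/2430 = 5.79.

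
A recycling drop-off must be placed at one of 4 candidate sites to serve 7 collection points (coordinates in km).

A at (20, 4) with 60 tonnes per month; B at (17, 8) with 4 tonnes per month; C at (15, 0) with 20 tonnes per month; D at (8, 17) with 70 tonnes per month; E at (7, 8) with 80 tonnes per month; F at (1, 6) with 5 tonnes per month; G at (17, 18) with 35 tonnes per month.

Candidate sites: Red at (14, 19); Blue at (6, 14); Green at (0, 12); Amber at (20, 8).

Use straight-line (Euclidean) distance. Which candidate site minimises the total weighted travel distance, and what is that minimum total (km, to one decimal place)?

Total weighted distance at each candidate:
  Red (14, 19): total = 3083.9
  Blue (6, 14): total = 2611.1
  Green (0, 12): total = 3713.2
  Amber (20, 8): total = 2991.6
Minimum is at Blue with total 2611.1 km.

Blue, total 2611.1 km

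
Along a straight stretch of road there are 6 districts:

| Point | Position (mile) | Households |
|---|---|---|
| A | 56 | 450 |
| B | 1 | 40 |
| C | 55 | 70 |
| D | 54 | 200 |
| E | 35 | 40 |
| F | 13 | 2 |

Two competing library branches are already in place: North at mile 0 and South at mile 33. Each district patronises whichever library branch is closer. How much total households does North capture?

The indifferent point is the midpoint (0+33)/2 = 16.5; districts left of it (closer to North at 0) go to North, those right go to South.
  B at 1 (w=40) → North
  F at 13 (w=2) → North
  E at 35 (w=40) → South
  D at 54 (w=200) → South
  C at 55 (w=70) → South
  A at 56 (w=450) → South
North captures 42; South captures 760.

42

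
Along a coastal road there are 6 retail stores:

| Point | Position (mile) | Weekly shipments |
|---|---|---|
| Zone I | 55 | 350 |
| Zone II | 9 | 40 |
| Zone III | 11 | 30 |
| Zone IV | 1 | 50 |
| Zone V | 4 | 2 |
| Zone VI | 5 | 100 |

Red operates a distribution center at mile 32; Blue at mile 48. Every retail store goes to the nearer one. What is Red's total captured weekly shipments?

222

The indifferent point is the midpoint (32+48)/2 = 40; retail stores left of it (closer to Red at 32) go to Red, those right go to Blue.
  Zone IV at 1 (w=50) → Red
  Zone V at 4 (w=2) → Red
  Zone VI at 5 (w=100) → Red
  Zone II at 9 (w=40) → Red
  Zone III at 11 (w=30) → Red
  Zone I at 55 (w=350) → Blue
Red captures 222; Blue captures 350.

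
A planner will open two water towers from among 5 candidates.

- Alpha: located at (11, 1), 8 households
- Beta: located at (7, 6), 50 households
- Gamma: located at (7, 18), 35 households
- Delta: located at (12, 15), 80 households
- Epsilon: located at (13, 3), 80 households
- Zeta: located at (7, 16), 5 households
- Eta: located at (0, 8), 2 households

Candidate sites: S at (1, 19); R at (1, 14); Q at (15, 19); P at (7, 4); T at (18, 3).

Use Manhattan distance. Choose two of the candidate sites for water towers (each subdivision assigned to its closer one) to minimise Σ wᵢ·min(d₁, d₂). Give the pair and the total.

{Q, P}, total 1668

Evaluate every pair (each demand assigned to the nearer of the two):
  {Q, P}: total = 1668
  {R, P}: total = 2080
  {Q, T}: total = 2148
  {S, P}: total = 2228
  {P, T}: total = 2408
  {R, T}: total = 2536
  {S, T}: total = 2686
  {R, Q}: total = 3245
  {S, Q}: total = 3440
  {S, R}: total = 3983
Best pair: {Q, P} with total 1668.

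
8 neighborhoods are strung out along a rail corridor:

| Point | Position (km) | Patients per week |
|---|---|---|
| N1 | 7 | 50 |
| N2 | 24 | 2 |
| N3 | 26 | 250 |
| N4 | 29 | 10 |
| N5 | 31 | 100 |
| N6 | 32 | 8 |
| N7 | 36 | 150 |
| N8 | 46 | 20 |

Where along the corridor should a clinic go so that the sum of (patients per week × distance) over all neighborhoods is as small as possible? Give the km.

For a sum of weighted absolute distances on a line, the optimum is the weighted median (not the mean). Total weight W = 590; half-weight = 295.
Sort by position and accumulate weight:
  km 7 (N1, w=50) → cum 50
  km 24 (N2, w=2) → cum 52
  km 26 (N3, w=250) → cum 302  ≥ 295 → median here
  km 29 (N4, w=10) → cum 312
  km 31 (N5, w=100) → cum 412
  km 32 (N6, w=8) → cum 420
  km 36 (N7, w=150) → cum 570
  km 46 (N8, w=20) → cum 590
Optimal location: km 26.

x = 26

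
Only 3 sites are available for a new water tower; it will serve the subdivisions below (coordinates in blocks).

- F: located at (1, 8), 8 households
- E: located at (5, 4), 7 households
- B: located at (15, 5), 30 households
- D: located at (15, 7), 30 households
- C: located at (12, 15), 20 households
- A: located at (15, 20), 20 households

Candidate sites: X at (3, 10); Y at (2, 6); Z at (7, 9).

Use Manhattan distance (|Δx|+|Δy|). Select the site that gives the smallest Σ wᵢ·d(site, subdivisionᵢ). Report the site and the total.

Total weighted distance at each candidate:
  X (3, 10): total = 1768
  Y (2, 6): total = 1819
  Z (7, 9): total = 1365
Minimum is at Z with total 1365 blocks.

Z, total 1365 blocks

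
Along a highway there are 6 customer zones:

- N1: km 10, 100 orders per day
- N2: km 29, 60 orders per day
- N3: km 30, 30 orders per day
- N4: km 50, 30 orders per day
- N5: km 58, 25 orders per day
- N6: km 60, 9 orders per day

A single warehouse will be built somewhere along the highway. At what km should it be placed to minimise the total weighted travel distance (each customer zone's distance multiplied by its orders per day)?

x = 29

For a sum of weighted absolute distances on a line, the optimum is the weighted median (not the mean). Total weight W = 254; half-weight = 127.
Sort by position and accumulate weight:
  km 10 (N1, w=100) → cum 100
  km 29 (N2, w=60) → cum 160  ≥ 127 → median here
  km 30 (N3, w=30) → cum 190
  km 50 (N4, w=30) → cum 220
  km 58 (N5, w=25) → cum 245
  km 60 (N6, w=9) → cum 254
Optimal location: km 29.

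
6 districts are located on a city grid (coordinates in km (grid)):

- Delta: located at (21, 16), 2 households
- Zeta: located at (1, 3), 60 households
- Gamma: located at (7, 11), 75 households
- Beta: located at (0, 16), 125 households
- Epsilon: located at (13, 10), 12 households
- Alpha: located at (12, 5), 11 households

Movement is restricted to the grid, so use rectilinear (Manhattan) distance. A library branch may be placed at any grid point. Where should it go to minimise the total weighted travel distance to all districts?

Manhattan distance separates: Σwᵢ(|x−xᵢ|+|y−yᵢ|) = Σwᵢ|x−xᵢ| + Σwᵢ|y−yᵢ|, so x and y are optimised independently as 1-D weighted medians.
Total weight W = 285; half = 142.5.
x-coordinate, sorted with cumulative weight:
  x=0 (Beta, w=125) cum 125
  x=1 (Zeta, w=60) cum 185  ← median
  x=7 (Gamma, w=75) cum 260
  x=12 (Alpha, w=11) cum 271
  x=13 (Epsilon, w=12) cum 283
  x=21 (Delta, w=2) cum 285
⇒ x* = 1
y-coordinate, sorted with cumulative weight:
  y=3 (Zeta, w=60) cum 60
  y=5 (Alpha, w=11) cum 71
  y=10 (Epsilon, w=12) cum 83
  y=11 (Gamma, w=75) cum 158  ← median
  y=16 (Delta, w=2) cum 160
  y=16 (Beta, w=125) cum 285
⇒ y* = 11

(1, 11)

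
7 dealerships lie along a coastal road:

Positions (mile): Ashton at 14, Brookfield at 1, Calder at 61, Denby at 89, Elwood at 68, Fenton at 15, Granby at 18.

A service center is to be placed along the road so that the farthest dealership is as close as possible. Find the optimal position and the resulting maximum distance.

The 1-center on a line is the midpoint of the two extreme points: leftmost at 1, rightmost at 89.
Optimal location = (1 + 89)/2 = 45; maximum distance = (89 − 1)/2 = 44.

location 45, max distance 44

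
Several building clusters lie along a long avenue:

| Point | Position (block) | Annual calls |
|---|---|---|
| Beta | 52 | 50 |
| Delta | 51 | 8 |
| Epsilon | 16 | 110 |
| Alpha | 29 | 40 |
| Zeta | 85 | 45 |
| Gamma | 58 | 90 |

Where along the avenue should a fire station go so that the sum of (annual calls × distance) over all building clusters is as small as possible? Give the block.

For a sum of weighted absolute distances on a line, the optimum is the weighted median (not the mean). Total weight W = 343; half-weight = 171.5.
Sort by position and accumulate weight:
  block 16 (Epsilon, w=110) → cum 110
  block 29 (Alpha, w=40) → cum 150
  block 51 (Delta, w=8) → cum 158
  block 52 (Beta, w=50) → cum 208  ≥ 171.5 → median here
  block 58 (Gamma, w=90) → cum 298
  block 85 (Zeta, w=45) → cum 343
Optimal location: block 52.

x = 52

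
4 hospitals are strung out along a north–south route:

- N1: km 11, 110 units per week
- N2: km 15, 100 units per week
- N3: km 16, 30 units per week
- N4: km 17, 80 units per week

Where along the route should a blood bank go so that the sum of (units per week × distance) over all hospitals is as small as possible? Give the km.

x = 15

For a sum of weighted absolute distances on a line, the optimum is the weighted median (not the mean). Total weight W = 320; half-weight = 160.
Sort by position and accumulate weight:
  km 11 (N1, w=110) → cum 110
  km 15 (N2, w=100) → cum 210  ≥ 160 → median here
  km 16 (N3, w=30) → cum 240
  km 17 (N4, w=80) → cum 320
Optimal location: km 15.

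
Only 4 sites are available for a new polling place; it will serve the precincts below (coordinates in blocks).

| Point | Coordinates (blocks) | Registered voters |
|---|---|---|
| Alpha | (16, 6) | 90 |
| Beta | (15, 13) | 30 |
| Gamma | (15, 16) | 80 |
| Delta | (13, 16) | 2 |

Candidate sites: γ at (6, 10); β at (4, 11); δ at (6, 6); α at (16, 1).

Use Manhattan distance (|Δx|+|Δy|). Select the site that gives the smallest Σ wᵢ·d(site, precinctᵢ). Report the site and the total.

α, total 2156 blocks

Total weighted distance at each candidate:
  γ (6, 10): total = 2846
  β (4, 11): total = 3228
  δ (6, 6): total = 2934
  α (16, 1): total = 2156
Minimum is at α with total 2156 blocks.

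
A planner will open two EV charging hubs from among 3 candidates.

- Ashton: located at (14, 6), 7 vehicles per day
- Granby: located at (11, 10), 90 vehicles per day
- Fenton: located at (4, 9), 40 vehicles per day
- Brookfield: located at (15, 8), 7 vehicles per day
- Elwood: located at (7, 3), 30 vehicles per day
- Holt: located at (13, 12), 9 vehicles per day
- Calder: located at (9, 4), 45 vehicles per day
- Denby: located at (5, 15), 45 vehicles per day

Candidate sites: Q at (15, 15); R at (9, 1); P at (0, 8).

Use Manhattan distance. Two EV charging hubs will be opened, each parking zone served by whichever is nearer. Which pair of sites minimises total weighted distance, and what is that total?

{Q, R}, total 2199

Evaluate every pair (each demand assigned to the nearer of the two):
  {Q, R}: total = 2199
  {R, P}: total = 2281
  {Q, P}: total = 2569
Best pair: {Q, R} with total 2199.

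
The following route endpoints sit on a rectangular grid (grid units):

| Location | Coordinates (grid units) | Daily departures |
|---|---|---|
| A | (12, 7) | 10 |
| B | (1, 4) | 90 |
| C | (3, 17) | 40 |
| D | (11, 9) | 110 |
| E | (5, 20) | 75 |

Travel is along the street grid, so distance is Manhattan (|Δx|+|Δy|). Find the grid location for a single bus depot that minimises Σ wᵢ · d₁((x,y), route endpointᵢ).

(5, 9)

Manhattan distance separates: Σwᵢ(|x−xᵢ|+|y−yᵢ|) = Σwᵢ|x−xᵢ| + Σwᵢ|y−yᵢ|, so x and y are optimised independently as 1-D weighted medians.
Total weight W = 325; half = 162.5.
x-coordinate, sorted with cumulative weight:
  x=1 (B, w=90) cum 90
  x=3 (C, w=40) cum 130
  x=5 (E, w=75) cum 205  ← median
  x=11 (D, w=110) cum 315
  x=12 (A, w=10) cum 325
⇒ x* = 5
y-coordinate, sorted with cumulative weight:
  y=4 (B, w=90) cum 90
  y=7 (A, w=10) cum 100
  y=9 (D, w=110) cum 210  ← median
  y=17 (C, w=40) cum 250
  y=20 (E, w=75) cum 325
⇒ y* = 9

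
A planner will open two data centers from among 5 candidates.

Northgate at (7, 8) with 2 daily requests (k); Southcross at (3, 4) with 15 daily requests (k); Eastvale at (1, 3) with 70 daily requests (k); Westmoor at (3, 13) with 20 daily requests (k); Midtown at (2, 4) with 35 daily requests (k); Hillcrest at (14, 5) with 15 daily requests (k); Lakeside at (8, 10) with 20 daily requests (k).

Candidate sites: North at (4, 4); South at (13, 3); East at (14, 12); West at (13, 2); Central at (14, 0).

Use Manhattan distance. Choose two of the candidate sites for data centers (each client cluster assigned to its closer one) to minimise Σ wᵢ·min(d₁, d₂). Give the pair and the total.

{North, South}, total 824

Evaluate every pair (each demand assigned to the nearer of the two):
  {North, South}: total = 824
  {North, West}: total = 839
  {North, East}: total = 844
  {North, Central}: total = 854
  {South, East}: total = 1892
  {East, West}: total = 2027
  {South, West}: total = 2132
  {South, Central}: total = 2132
  {West, Central}: total = 2309
  {East, Central}: total = 2402
Best pair: {North, South} with total 824.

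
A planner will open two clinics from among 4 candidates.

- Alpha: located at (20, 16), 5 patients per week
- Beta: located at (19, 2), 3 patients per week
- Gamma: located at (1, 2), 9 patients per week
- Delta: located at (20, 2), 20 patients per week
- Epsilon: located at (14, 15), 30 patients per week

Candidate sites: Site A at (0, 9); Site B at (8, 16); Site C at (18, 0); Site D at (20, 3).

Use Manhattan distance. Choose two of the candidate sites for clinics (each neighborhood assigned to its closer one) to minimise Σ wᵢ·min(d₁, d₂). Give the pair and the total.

{Site B, Site D}, total 476

Evaluate every pair (each demand assigned to the nearer of the two):
  {Site B, Site D}: total = 476
  {Site B, Site C}: total = 530
  {Site A, Site D}: total = 703
  {Site C, Site D}: total = 802
  {Site A, Site C}: total = 821
  {Site A, Site B}: total = 937
Best pair: {Site B, Site D} with total 476.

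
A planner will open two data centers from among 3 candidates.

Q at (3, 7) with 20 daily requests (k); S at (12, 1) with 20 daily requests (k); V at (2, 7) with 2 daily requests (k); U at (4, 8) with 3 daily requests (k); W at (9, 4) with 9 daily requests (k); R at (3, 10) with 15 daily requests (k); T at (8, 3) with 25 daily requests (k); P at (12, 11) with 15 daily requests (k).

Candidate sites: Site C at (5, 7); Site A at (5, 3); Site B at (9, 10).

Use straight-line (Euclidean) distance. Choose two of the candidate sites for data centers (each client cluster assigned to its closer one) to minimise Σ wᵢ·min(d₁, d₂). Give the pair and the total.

Evaluate every pair (each demand assigned to the nearer of the two):
  {Site C, Site A}: total = 483.0
  {Site C, Site B}: total = 506.2
  {Site A, Site B}: total = 509.9
Best pair: {Site C, Site A} with total 483.0.

{Site C, Site A}, total 483.0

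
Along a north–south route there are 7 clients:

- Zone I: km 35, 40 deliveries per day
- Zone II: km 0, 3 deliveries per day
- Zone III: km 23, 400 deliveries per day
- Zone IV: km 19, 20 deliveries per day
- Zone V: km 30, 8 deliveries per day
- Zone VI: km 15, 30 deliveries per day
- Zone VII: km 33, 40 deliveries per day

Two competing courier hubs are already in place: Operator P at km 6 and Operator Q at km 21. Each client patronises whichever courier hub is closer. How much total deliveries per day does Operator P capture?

The indifferent point is the midpoint (6+21)/2 = 13.5; clients left of it (closer to Operator P at 6) go to Operator P, those right go to Operator Q.
  Zone II at 0 (w=3) → Operator P
  Zone VI at 15 (w=30) → Operator Q
  Zone IV at 19 (w=20) → Operator Q
  Zone III at 23 (w=400) → Operator Q
  Zone V at 30 (w=8) → Operator Q
  Zone VII at 33 (w=40) → Operator Q
  Zone I at 35 (w=40) → Operator Q
Operator P captures 3; Operator Q captures 538.

3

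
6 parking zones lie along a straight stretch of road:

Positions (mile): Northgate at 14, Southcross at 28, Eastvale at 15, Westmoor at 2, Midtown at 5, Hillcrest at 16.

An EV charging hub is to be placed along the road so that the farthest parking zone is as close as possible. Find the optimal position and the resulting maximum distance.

location 15, max distance 13

The 1-center on a line is the midpoint of the two extreme points: leftmost at 2, rightmost at 28.
Optimal location = (2 + 28)/2 = 15; maximum distance = (28 − 2)/2 = 13.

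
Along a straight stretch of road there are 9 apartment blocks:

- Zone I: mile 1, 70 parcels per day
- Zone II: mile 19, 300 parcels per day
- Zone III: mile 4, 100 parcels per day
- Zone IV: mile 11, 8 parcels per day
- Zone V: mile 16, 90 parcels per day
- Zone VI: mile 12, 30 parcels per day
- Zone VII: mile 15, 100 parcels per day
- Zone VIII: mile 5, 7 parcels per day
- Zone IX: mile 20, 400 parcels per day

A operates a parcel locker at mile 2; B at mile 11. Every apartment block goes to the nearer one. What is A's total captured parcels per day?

The indifferent point is the midpoint (2+11)/2 = 6.5; apartment blocks left of it (closer to A at 2) go to A, those right go to B.
  Zone I at 1 (w=70) → A
  Zone III at 4 (w=100) → A
  Zone VIII at 5 (w=7) → A
  Zone IV at 11 (w=8) → B
  Zone VI at 12 (w=30) → B
  Zone VII at 15 (w=100) → B
  Zone V at 16 (w=90) → B
  Zone II at 19 (w=300) → B
  Zone IX at 20 (w=400) → B
A captures 177; B captures 928.

177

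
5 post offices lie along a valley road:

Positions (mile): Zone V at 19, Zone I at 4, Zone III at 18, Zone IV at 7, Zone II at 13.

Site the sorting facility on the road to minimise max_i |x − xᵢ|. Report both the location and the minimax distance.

location 11.5, max distance 7.5

The 1-center on a line is the midpoint of the two extreme points: leftmost at 4, rightmost at 19.
Optimal location = (4 + 19)/2 = 11.5; maximum distance = (19 − 4)/2 = 7.5.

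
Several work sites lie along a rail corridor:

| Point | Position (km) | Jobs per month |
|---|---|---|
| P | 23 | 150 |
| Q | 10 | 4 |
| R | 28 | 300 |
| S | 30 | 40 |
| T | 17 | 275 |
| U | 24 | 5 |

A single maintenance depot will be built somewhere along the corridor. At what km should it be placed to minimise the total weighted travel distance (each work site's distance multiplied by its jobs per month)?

For a sum of weighted absolute distances on a line, the optimum is the weighted median (not the mean). Total weight W = 774; half-weight = 387.
Sort by position and accumulate weight:
  km 10 (Q, w=4) → cum 4
  km 17 (T, w=275) → cum 279
  km 23 (P, w=150) → cum 429  ≥ 387 → median here
  km 24 (U, w=5) → cum 434
  km 28 (R, w=300) → cum 734
  km 30 (S, w=40) → cum 774
Optimal location: km 23.

x = 23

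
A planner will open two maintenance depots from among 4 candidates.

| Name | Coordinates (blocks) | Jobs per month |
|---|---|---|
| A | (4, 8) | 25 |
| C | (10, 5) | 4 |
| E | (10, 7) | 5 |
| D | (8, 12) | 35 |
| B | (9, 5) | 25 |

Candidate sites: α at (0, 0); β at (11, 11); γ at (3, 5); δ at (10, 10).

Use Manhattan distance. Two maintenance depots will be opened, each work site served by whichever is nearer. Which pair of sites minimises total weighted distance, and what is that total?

{γ, δ}, total 425

Evaluate every pair (each demand assigned to the nearer of the two):
  {γ, δ}: total = 425
  {β, γ}: total = 443
  {α, δ}: total = 525
  {β, δ}: total = 525
  {α, β}: total = 643
  {α, γ}: total = 743
Best pair: {γ, δ} with total 425.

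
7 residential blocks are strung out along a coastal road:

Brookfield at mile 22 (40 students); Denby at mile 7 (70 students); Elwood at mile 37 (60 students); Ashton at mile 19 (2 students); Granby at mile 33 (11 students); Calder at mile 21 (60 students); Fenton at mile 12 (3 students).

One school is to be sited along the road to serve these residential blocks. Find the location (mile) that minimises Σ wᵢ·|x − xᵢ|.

x = 21

For a sum of weighted absolute distances on a line, the optimum is the weighted median (not the mean). Total weight W = 246; half-weight = 123.
Sort by position and accumulate weight:
  mile 7 (Denby, w=70) → cum 70
  mile 12 (Fenton, w=3) → cum 73
  mile 19 (Ashton, w=2) → cum 75
  mile 21 (Calder, w=60) → cum 135  ≥ 123 → median here
  mile 22 (Brookfield, w=40) → cum 175
  mile 33 (Granby, w=11) → cum 186
  mile 37 (Elwood, w=60) → cum 246
Optimal location: mile 21.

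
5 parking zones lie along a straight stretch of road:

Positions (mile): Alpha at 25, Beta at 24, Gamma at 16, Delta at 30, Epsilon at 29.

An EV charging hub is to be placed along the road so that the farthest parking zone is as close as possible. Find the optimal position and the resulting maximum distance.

location 23, max distance 7

The 1-center on a line is the midpoint of the two extreme points: leftmost at 16, rightmost at 30.
Optimal location = (16 + 30)/2 = 23; maximum distance = (30 − 16)/2 = 7.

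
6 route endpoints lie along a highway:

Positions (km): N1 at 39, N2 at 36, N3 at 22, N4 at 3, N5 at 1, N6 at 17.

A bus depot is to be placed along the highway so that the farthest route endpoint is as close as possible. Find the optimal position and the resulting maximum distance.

The 1-center on a line is the midpoint of the two extreme points: leftmost at 1, rightmost at 39.
Optimal location = (1 + 39)/2 = 20; maximum distance = (39 − 1)/2 = 19.

location 20, max distance 19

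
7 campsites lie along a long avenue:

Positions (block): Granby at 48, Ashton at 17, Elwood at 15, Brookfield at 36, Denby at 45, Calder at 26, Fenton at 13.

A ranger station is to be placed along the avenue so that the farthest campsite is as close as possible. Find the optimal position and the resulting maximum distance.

location 30.5, max distance 17.5

The 1-center on a line is the midpoint of the two extreme points: leftmost at 13, rightmost at 48.
Optimal location = (13 + 48)/2 = 30.5; maximum distance = (48 − 13)/2 = 17.5.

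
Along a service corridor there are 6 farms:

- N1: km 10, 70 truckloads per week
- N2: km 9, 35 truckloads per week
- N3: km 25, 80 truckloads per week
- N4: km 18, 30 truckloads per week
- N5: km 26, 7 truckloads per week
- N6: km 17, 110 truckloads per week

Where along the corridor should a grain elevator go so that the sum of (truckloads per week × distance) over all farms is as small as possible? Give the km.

For a sum of weighted absolute distances on a line, the optimum is the weighted median (not the mean). Total weight W = 332; half-weight = 166.
Sort by position and accumulate weight:
  km 9 (N2, w=35) → cum 35
  km 10 (N1, w=70) → cum 105
  km 17 (N6, w=110) → cum 215  ≥ 166 → median here
  km 18 (N4, w=30) → cum 245
  km 25 (N3, w=80) → cum 325
  km 26 (N5, w=7) → cum 332
Optimal location: km 17.

x = 17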